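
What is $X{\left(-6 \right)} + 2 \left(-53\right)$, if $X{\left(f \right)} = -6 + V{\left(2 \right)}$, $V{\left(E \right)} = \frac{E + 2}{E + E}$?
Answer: $-111$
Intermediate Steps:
$V{\left(E \right)} = \frac{2 + E}{2 E}$
$X{\left(f \right)} = -5$ ($X{\left(f \right)} = -6 + \frac{2 + 2}{2 \cdot 2} = -6 + \frac{1}{2} \cdot \frac{1}{2} \cdot 4 = -6 + 1 = -5$)
$X{\left(-6 \right)} + 2 \left(-53\right) = -5 + 2 \left(-53\right) = -5 - 106 = -111$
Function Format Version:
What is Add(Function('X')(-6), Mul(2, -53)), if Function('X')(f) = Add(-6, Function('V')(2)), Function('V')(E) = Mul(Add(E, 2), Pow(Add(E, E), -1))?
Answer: -111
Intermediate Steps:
Function('V')(E) = Mul(Rational(1, 2), Pow(E, -1), Add(2, E)) (Function('V')(E) = Mul(Add(2, E), Pow(Mul(2, E), -1)) = Mul(Add(2, E), Mul(Rational(1, 2), Pow(E, -1))) = Mul(Rational(1, 2), Pow(E, -1), Add(2, E)))
Function('X')(f) = -5 (Function('X')(f) = Add(-6, Mul(Rational(1, 2), Pow(2, -1), Add(2, 2))) = Add(-6, Mul(Rational(1, 2), Rational(1, 2), 4)) = Add(-6, 1) = -5)
Add(Function('X')(-6), Mul(2, -53)) = Add(-5, Mul(2, -53)) = Add(-5, -106) = -111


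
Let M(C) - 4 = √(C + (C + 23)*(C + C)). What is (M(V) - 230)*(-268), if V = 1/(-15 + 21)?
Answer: 60568 - 268*√71/3 ≈ 59815.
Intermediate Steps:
V = ⅙ (V = 1/6 = ⅙ ≈ 0.16667)
M(C) = 4 + √(C + 2*C*(23 + C)) (M(C) = 4 + √(C + (C + 23)*(C + C)) = 4 + √(C + (23 + C)*(2*C)) = 4 + √(C + 2*C*(23 + C)))
(M(V) - 230)*(-268) = ((4 + √((47 + 2*(⅙))/6)) - 230)*(-268) = ((4 + √((47 + ⅓)/6)) - 230)*(-268) = ((4 + √((⅙)*(142/3))) - 230)*(-268) = ((4 + √(71/9)) - 230)*(-268) = ((4 + √71/3) - 230)*(-268) = (-226 + √71/3)*(-268) = 60568 - 268*√71/3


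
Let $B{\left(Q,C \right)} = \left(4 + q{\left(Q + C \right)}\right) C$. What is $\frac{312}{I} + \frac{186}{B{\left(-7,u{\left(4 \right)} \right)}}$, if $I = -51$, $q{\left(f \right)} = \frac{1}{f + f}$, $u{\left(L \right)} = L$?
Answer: $\frac{2351}{391} \approx 6.0128$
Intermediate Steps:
$q{\left(f \right)} = \frac{1}{2 f}$
$B{\left(Q,C \right)} = C \left(4 + \frac{1}{2 \left(C + Q\right)}\right)$ ($B{\left(Q,C \right)} = \left(4 + \frac{1}{2 \left(Q + C\right)}\right) C = \left(4 + \frac{1}{2 \left(C + Q\right)}\right) C = C \left(4 + \frac{1}{2 \left(C + Q\right)}\right)$)
$\frac{312}{I} + \frac{186}{B{\left(-7,u{\left(4 \right)} \right)}} = \frac{312}{-51} + \frac{186}{\frac{1}{2} \cdot 4 \frac{1}{4 - 7} \left(1 + 8 \cdot 4 + 8 \left(-7\right)\right)} = 312 \left(- \frac{1}{51}\right) + \frac{186}{\frac{1}{2} \cdot 4 \frac{1}{-3} \left(1 + 32 - 56\right)} = - \frac{104}{17} + \frac{186}{\frac{1}{2} \cdot 4 \left(- \frac{1}{3}\right) \left(-23\right)} = - \frac{104}{17} + \frac{186}{\frac{46}{3}} = - \frac{104}{17} + 186 \cdot \frac{3}{46} = - \frac{104}{17} + \frac{279}{23} = \frac{2351}{391}$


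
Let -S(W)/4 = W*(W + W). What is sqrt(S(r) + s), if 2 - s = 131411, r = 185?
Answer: I*sqrt(405209) ≈ 636.56*I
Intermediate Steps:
s = -131409 (s = 2 - 1*131411 = 2 - 131411 = -131409)
S(W) = -8*W**2 (S(W) = -4*W*(W + W) = -4*W*2*W = -8*W**2)
sqrt(S(r) + s) = sqrt(-8*185**2 - 131409) = sqrt(-8*34225 - 131409) = sqrt(-273800 - 131409) = sqrt(-405209) = I*sqrt(405209)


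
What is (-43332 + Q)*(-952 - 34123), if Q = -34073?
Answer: 2714980375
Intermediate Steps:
(-43332 + Q)*(-952 - 34123) = (-43332 - 34073)*(-952 - 34123) = -77405*(-35075) = 2714980375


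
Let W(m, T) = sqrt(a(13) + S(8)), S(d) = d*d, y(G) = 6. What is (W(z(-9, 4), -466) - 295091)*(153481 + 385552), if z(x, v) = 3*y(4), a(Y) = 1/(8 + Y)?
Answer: -159063787003 + 539033*sqrt(28245)/21 ≈ -1.5906e+11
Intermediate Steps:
S(d) = d**2
z(x, v) = 18 (z(x, v) = 3*6 = 18)
W(m, T) = sqrt(28245)/21 (W(m, T) = sqrt(1/(8 + 13) + 8**2) = sqrt(1/21 + 64) = sqrt(1345/21) = sqrt(28245)/21)
(W(z(-9, 4), -466) - 295091)*(153481 + 385552) = (sqrt(28245)/21 - 295091)*(153481 + 385552) = (-295091 + sqrt(28245)/21)*539033 = -159063787003 + 539033*sqrt(28245)/21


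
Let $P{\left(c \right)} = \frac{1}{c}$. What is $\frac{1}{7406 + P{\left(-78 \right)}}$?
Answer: $\frac{78}{577667} \approx 0.00013503$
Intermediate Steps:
$\frac{1}{7406 + P{\left(-78 \right)}} = \frac{1}{7406 + \frac{1}{-78}} = \frac{1}{7406 - \frac{1}{78}} = \frac{1}{\frac{577667}{78}} = \frac{78}{577667}$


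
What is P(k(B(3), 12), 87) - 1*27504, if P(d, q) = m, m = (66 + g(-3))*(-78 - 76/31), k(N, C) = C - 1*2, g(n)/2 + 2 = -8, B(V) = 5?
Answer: -967348/31 ≈ -31205.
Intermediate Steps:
g(n) = -20 (g(n) = -4 + 2*(-8) = -4 - 16 = -20)
k(N, C) = -2 + C (k(N, C) = C - 2 = -2 + C)
m = -114724/31 (m = (66 - 20)*(-78 - 76/31) = 46*(-78 - 76*1/31) = 46*(-78 - 76/31) = 46*(-2494/31) = -114724/31 ≈ -3700.8)
P(d, q) = -114724/31
P(k(B(3), 12), 87) - 1*27504 = -114724/31 - 1*27504 = -114724/31 - 27504 = -967348/31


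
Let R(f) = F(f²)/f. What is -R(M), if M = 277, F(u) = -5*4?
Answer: 20/277 ≈ 0.072202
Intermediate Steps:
F(u) = -20
R(f) = -20/f
-R(M) = -(-20)/277 = -1*(-20/277) = 20/277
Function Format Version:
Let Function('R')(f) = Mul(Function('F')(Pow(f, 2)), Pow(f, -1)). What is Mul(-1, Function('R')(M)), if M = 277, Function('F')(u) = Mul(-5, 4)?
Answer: Rational(20, 277) ≈ 0.072202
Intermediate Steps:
Function('F')(u) = -20
Function('R')(f) = Mul(-20, Pow(f, -1))
Mul(-1, Function('R')(M)) = Mul(-1, Mul(-20, Pow(277, -1))) = Mul(-1, Mul(-20, Rational(1, 277))) = Mul(-1, Rational(-20, 277)) = Rational(20, 277)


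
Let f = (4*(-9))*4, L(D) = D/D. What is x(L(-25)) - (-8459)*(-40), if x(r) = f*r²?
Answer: -338504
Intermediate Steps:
L(D) = 1
f = -144 (f = -36*4 = -144)
x(r) = -144*r²
x(L(-25)) - (-8459)*(-40) = -144*1² - (-8459)*(-40) = -144*1 - 1*338360 = -144 - 338360 = -338504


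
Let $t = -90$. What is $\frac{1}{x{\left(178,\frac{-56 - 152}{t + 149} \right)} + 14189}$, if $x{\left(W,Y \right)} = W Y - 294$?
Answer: $\frac{59}{782781} \approx 7.5372 \cdot 10^{-5}$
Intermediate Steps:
$x{\left(W,Y \right)} = -294 + W Y$
$\frac{1}{x{\left(178,\frac{-56 - 152}{t + 149} \right)} + 14189} = \frac{1}{\left(-294 + 178 \frac{-56 - 152}{-90 + 149}\right) + 14189} = \frac{1}{\left(-294 + 178 \left(- \frac{208}{59}\right)\right) + 14189} = \frac{1}{\left(-294 - \frac{37024}{59}\right) + 14189} = \frac{1}{- \frac{54370}{59} + 14189} = \frac{1}{\frac{782781}{59}} = \frac{59}{782781}$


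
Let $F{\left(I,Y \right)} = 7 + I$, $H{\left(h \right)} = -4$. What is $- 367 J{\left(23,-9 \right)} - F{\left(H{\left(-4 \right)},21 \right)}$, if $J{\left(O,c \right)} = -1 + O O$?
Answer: $-193779$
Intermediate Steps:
$J{\left(O,c \right)} = -1 + O^{2}$
$- 367 J{\left(23,-9 \right)} - F{\left(H{\left(-4 \right)},21 \right)} = - 367 \left(-1 + 23^{2}\right) - \left(7 - 4\right) = - 367 \left(-1 + 529\right) - 3 = \left(-367\right) 528 - 3 = -193776 - 3 = -193779$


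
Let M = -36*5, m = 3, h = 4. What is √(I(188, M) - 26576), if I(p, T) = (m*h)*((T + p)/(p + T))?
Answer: 2*I*√6641 ≈ 162.98*I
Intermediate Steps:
M = -180
I(p, T) = 12 (I(p, T) = (3*4)*((T + p)/(p + T)) = 12*((T + p)/(T + p)) = 12*1 = 12)
√(I(188, M) - 26576) = √(12 - 26576) = √(-26564) = 2*I*√6641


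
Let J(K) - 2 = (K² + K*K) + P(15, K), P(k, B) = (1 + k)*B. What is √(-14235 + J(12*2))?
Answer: I*√12697 ≈ 112.68*I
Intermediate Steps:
P(k, B) = B*(1 + k)
J(K) = 2 + 2*K² + 16*K (J(K) = 2 + ((K² + K*K) + K*(1 + 15)) = 2 + ((K² + K²) + K*16) = 2 + (2*K² + 16*K) = 2 + 2*K² + 16*K)
√(-14235 + J(12*2)) = √(-14235 + (2 + 2*(12*2)² + 16*(12*2))) = √(-14235 + (2 + 2*24² + 16*24)) = √(-14235 + (2 + 2*576 + 384)) = √(-14235 + (2 + 1152 + 384)) = √(-14235 + 1538) = √(-12697) = I*√12697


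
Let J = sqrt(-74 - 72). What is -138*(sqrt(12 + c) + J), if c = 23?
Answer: -138*sqrt(35) - 138*I*sqrt(146) ≈ -816.42 - 1667.5*I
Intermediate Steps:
J = I*sqrt(146) (J = sqrt(-146) = I*sqrt(146) ≈ 12.083*I)
-138*(sqrt(12 + c) + J) = -138*(sqrt(12 + 23) + I*sqrt(146)) = -138*(sqrt(35) + I*sqrt(146)) = -138*sqrt(35) - 138*I*sqrt(146)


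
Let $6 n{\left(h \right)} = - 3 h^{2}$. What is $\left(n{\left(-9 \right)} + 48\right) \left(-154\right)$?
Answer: $-1155$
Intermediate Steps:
$n{\left(h \right)} = - \frac{h^{2}}{2}$ ($n{\left(h \right)} = \frac{\left(-3\right) h^{2}}{6} = - \frac{h^{2}}{2}$)
$\left(n{\left(-9 \right)} + 48\right) \left(-154\right) = \left(- \frac{\left(-9\right)^{2}}{2} + 48\right) \left(-154\right) = \left(\left(- \frac{1}{2}\right) 81 + 48\right) \left(-154\right) = \left(- \frac{81}{2} + 48\right) \left(-154\right) = \frac{15}{2} \left(-154\right) = -1155$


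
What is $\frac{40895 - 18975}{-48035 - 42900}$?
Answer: $- \frac{4384}{18187} \approx -0.24105$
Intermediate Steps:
$\frac{40895 - 18975}{-48035 - 42900} = \frac{21920}{-90935} = 21920 \left(- \frac{1}{90935}\right) = - \frac{4384}{18187}$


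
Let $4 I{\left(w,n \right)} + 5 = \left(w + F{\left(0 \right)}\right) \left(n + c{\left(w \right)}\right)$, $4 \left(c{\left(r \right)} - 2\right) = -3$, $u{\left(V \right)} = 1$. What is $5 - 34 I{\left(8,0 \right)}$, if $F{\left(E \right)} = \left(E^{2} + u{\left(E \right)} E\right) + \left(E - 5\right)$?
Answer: $\frac{125}{8} \approx 15.625$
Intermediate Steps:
$c{\left(r \right)} = \frac{5}{4}$ ($c{\left(r \right)} = 2 + \frac{1}{4} \left(-3\right) = 2 - \frac{3}{4} = \frac{5}{4}$)
$F{\left(E \right)} = -5 + E^{2} + 2 E$ ($F{\left(E \right)} = \left(E^{2} + 1 E\right) + \left(E - 5\right) = \left(E^{2} + E\right) + \left(-5 + E\right) = \left(E + E^{2}\right) + \left(-5 + E\right) = -5 + E^{2} + 2 E$)
$I{\left(w,n \right)} = - \frac{5}{4} + \frac{\left(-5 + w\right) \left(\frac{5}{4} + n\right)}{4}$ ($I{\left(w,n \right)} = - \frac{5}{4} + \frac{\left(w + \left(-5 + 0^{2} + 2 \cdot 0\right)\right) \left(n + \frac{5}{4}\right)}{4} = - \frac{5}{4} + \frac{\left(w + \left(-5 + 0 + 0\right)\right) \left(\frac{5}{4} + n\right)}{4} = - \frac{5}{4} + \frac{\left(w - 5\right) \left(\frac{5}{4} + n\right)}{4} = - \frac{5}{4} + \frac{\left(-5 + w\right) \left(\frac{5}{4} + n\right)}{4}$)
$5 - 34 I{\left(8,0 \right)} = 5 - 34 \left(- \frac{45}{16} - 0 + \frac{5}{16} \cdot 8 + \frac{1}{4} \cdot 0 \cdot 8\right) = 5 - 34 \left(- \frac{45}{16} + 0 + \frac{5}{2} + 0\right) = 5 - - \frac{85}{8} = 5 + \frac{85}{8} = \frac{125}{8}$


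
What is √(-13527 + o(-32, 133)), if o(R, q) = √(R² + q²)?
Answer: √(-13527 + √18713) ≈ 115.72*I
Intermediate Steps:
√(-13527 + o(-32, 133)) = √(-13527 + √((-32)² + 133²)) = √(-13527 + √(1024 + 17689)) = √(-13527 + √18713)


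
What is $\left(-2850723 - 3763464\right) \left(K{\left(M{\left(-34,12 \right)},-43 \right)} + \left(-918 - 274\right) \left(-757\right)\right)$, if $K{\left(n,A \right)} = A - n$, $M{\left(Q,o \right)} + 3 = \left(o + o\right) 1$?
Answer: $-5967848646360$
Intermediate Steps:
$M{\left(Q,o \right)} = -3 + 2 o$ ($M{\left(Q,o \right)} = -3 + \left(o + o\right) 1 = -3 + 2 o 1 = -3 + 2 o$)
$\left(-2850723 - 3763464\right) \left(K{\left(M{\left(-34,12 \right)},-43 \right)} + \left(-918 - 274\right) \left(-757\right)\right) = \left(-2850723 - 3763464\right) \left(\left(-43 - \left(-3 + 2 \cdot 12\right)\right) + \left(-918 - 274\right) \left(-757\right)\right) = - 6614187 \left(\left(-43 - \left(-3 + 24\right)\right) - -902344\right) = - 6614187 \left(\left(-43 - 21\right) + 902344\right) = - 6614187 \left(-64 + 902344\right) = \left(-6614187\right) 902280 = -5967848646360$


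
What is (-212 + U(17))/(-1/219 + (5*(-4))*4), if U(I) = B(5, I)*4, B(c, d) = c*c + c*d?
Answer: -49932/17521 ≈ -2.8498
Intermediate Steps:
B(c, d) = c² + c*d
U(I) = 100 + 20*I (U(I) = (5*(5 + I))*4 = (25 + 5*I)*4 = 100 + 20*I)
(-212 + U(17))/(-1/219 + (5*(-4))*4) = (-212 + (100 + 20*17))/(-1/219 + (5*(-4))*4) = (-212 + (100 + 340))/(-1*1/219 - 20*4) = (-212 + 440)/(-1/219 - 80) = 228/(-17521/219) = 228*(-219/17521) = -49932/17521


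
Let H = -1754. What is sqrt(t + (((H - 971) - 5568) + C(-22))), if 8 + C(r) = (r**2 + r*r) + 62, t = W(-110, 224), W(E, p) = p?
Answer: 9*I*sqrt(87) ≈ 83.946*I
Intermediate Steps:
t = 224
C(r) = 54 + 2*r**2 (C(r) = -8 + ((r**2 + r*r) + 62) = -8 + ((r**2 + r**2) + 62) = -8 + (2*r**2 + 62) = -8 + (62 + 2*r**2) = 54 + 2*r**2)
sqrt(t + (((H - 971) - 5568) + C(-22))) = sqrt(224 + (((-1754 - 971) - 5568) + (54 + 2*(-22)**2))) = sqrt(224 + ((-2725 - 5568) + (54 + 2*484))) = sqrt(224 + (-8293 + (54 + 968))) = sqrt(224 + (-8293 + 1022)) = sqrt(224 - 7271) = sqrt(-7047) = 9*I*sqrt(87)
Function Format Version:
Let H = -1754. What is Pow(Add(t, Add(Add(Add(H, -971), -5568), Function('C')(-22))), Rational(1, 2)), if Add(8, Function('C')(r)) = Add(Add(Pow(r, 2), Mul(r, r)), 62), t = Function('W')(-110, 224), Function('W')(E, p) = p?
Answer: Mul(9, I, Pow(87, Rational(1, 2))) ≈ Mul(83.946, I)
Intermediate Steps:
t = 224
Function('C')(r) = Add(54, Mul(2, Pow(r, 2))) (Function('C')(r) = Add(-8, Add(Add(Pow(r, 2), Mul(r, r)), 62)) = Add(-8, Add(Add(Pow(r, 2), Pow(r, 2)), 62)) = Add(-8, Add(Mul(2, Pow(r, 2)), 62)) = Add(-8, Add(62, Mul(2, Pow(r, 2)))) = Add(54, Mul(2, Pow(r, 2))))
Pow(Add(t, Add(Add(Add(H, -971), -5568), Function('C')(-22))), Rational(1, 2)) = Pow(Add(224, Add(Add(Add(-1754, -971), -5568), Add(54, Mul(2, Pow(-22, 2))))), Rational(1, 2)) = Pow(Add(224, Add(Add(-2725, -5568), Add(54, Mul(2, 484)))), Rational(1, 2)) = Pow(Add(224, Add(-8293, Add(54, 968))), Rational(1, 2)) = Pow(Add(224, Add(-8293, 1022)), Rational(1, 2)) = Pow(Add(224, -7271), Rational(1, 2)) = Pow(-7047, Rational(1, 2)) = Mul(9, I, Pow(87, Rational(1, 2)))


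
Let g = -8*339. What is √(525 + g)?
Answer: 27*I*√3 ≈ 46.765*I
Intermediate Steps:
g = -2712
√(525 + g) = √(525 - 2712) = √(-2187) = 27*I*√3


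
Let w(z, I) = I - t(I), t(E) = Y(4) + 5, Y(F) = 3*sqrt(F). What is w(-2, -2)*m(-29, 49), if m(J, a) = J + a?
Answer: -260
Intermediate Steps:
t(E) = 11 (t(E) = 3*sqrt(4) + 5 = 3*2 + 5 = 6 + 5 = 11)
w(z, I) = -11 + I (w(z, I) = I - 1*11 = I - 11 = -11 + I)
w(-2, -2)*m(-29, 49) = (-11 - 2)*(-29 + 49) = -13*20 = -260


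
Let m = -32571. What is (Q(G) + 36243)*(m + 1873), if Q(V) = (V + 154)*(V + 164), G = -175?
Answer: -1119678852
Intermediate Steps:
Q(V) = (154 + V)*(164 + V)
(Q(G) + 36243)*(m + 1873) = ((25256 + (-175)**2 + 318*(-175)) + 36243)*(-32571 + 1873) = ((25256 + 30625 - 55650) + 36243)*(-30698) = (231 + 36243)*(-30698) = 36474*(-30698) = -1119678852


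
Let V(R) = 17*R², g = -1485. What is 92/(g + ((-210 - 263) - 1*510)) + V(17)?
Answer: 3031298/617 ≈ 4913.0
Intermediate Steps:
92/(g + ((-210 - 263) - 1*510)) + V(17) = 92/(-1485 + ((-210 - 263) - 1*510)) + 17*17² = 92/(-1485 + (-473 - 510)) + 17*289 = 92/(-1485 - 983) + 4913 = 92/(-2468) + 4913 = 92*(-1/2468) + 4913 = -23/617 + 4913 = 3031298/617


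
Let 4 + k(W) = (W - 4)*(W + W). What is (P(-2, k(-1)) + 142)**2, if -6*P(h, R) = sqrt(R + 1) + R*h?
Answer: (864 - sqrt(7))**2/36 ≈ 20609.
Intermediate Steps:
k(W) = -4 + 2*W*(-4 + W) (k(W) = -4 + (W - 4)*(W + W) = -4 + (-4 + W)*(2*W) = -4 + 2*W*(-4 + W))
P(h, R) = -sqrt(1 + R)/6 - R*h/6 (P(h, R) = -(sqrt(R + 1) + R*h)/6 = -(sqrt(1 + R) + R*h)/6 = -sqrt(1 + R)/6 - R*h/6)
(P(-2, k(-1)) + 142)**2 = ((-sqrt(1 + (-4 - 8*(-1) + 2*(-1)**2))/6 - 1/6*(-4 - 8*(-1) + 2*(-1)**2)*(-2)) + 142)**2 = ((-sqrt(1 + (-4 + 8 + 2*1))/6 - 1/6*(-4 + 8 + 2*1)*(-2)) + 142)**2 = ((-sqrt(1 + (-4 + 8 + 2))/6 - 1/6*(-4 + 8 + 2)*(-2)) + 142)**2 = ((-sqrt(1 + 6)/6 - 1/6*6*(-2)) + 142)**2 = ((-sqrt(7)/6 + 2) + 142)**2 = ((2 - sqrt(7)/6) + 142)**2 = (144 - sqrt(7)/6)**2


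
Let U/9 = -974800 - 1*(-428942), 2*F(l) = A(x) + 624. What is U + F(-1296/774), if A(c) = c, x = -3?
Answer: -9824823/2 ≈ -4.9124e+6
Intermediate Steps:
F(l) = 621/2 (F(l) = (-3 + 624)/2 = (½)*621 = 621/2)
U = -4912722 (U = 9*(-974800 - 1*(-428942)) = 9*(-974800 + 428942) = 9*(-545858) = -4912722)
U + F(-1296/774) = -4912722 + 621/2 = -9824823/2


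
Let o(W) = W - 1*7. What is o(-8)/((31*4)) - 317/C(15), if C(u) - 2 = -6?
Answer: 2453/31 ≈ 79.129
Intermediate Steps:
C(u) = -4 (C(u) = 2 - 6 = -4)
o(W) = -7 + W (o(W) = W - 7 = -7 + W)
o(-8)/((31*4)) - 317/C(15) = (-7 - 8)/((31*4)) - 317/(-4) = -15/124 - 317*(-¼) = -15*1/124 + 317/4 = -15/124 + 317/4 = 2453/31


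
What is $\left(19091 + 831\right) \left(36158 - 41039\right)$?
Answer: $-97239282$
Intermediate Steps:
$\left(19091 + 831\right) \left(36158 - 41039\right) = 19922 \left(-4881\right) = -97239282$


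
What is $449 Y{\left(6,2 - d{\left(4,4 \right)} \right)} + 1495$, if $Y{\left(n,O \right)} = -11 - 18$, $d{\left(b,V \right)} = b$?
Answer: $-11526$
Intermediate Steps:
$Y{\left(n,O \right)} = -29$ ($Y{\left(n,O \right)} = -11 - 18 = -29$)
$449 Y{\left(6,2 - d{\left(4,4 \right)} \right)} + 1495 = 449 \left(-29\right) + 1495 = -13021 + 1495 = -11526$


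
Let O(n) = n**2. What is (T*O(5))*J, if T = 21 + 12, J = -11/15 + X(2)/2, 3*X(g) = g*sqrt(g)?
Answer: -605 + 275*sqrt(2) ≈ -216.09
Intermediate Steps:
X(g) = g**(3/2)/3 (X(g) = (g*sqrt(g))/3 = g**(3/2)/3)
J = -11/15 + sqrt(2)/3 (J = -11/15 + (2**(3/2)/3)/2 = -11*1/15 + ((2*sqrt(2))/3)*(1/2) = -11/15 + (2*sqrt(2)/3)*(1/2) = -11/15 + sqrt(2)/3 ≈ -0.26193)
T = 33
(T*O(5))*J = (33*5**2)*(-11/15 + sqrt(2)/3) = (33*25)*(-11/15 + sqrt(2)/3) = 825*(-11/15 + sqrt(2)/3) = -605 + 275*sqrt(2)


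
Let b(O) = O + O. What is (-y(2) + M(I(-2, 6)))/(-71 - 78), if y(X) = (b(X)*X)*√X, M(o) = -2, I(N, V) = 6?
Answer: 2/149 + 8*√2/149 ≈ 0.089354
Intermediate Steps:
b(O) = 2*O
y(X) = 2*X^(5/2) (y(X) = ((2*X)*X)*√X = (2*X²)*√X = 2*X^(5/2))
(-y(2) + M(I(-2, 6)))/(-71 - 78) = (-2*2^(5/2) - 2)/(-71 - 78) = (-2*4*√2 - 2)/(-149) = -(-8*√2 - 2)/149 = -(-2 - 8*√2)/149 = 2/149 + 8*√2/149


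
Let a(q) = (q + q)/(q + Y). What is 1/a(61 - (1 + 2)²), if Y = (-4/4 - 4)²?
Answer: 77/104 ≈ 0.74039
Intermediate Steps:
Y = 25 (Y = (-4*¼ - 4)² = (-1 - 4)² = (-5)² = 25)
a(q) = 2*q/(25 + q) (a(q) = (q + q)/(q + 25) = (2*q)/(25 + q) = 2*q/(25 + q))
1/a(61 - (1 + 2)²) = 1/(2*(61 - (1 + 2)²)/(25 + (61 - (1 + 2)²))) = 1/(2*(61 - 1*3²)/(25 + (61 - 1*3²))) = 1/(2*(61 - 1*9)/(25 + (61 - 1*9))) = 1/(2*(61 - 9)/(25 + (61 - 9))) = 1/(2*52/(25 + 52)) = 1/(2*52/77) = 1/(2*52*(1/77)) = 1/(104/77) = 77/104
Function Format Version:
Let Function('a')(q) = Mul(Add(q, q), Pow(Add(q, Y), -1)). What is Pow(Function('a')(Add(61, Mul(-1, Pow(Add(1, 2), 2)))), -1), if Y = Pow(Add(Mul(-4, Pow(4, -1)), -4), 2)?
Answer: Rational(77, 104) ≈ 0.74039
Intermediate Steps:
Y = 25 (Y = Pow(Add(Mul(-4, Rational(1, 4)), -4), 2) = Pow(Add(-1, -4), 2) = Pow(-5, 2) = 25)
Function('a')(q) = Mul(2, q, Pow(Add(25, q), -1)) (Function('a')(q) = Mul(Add(q, q), Pow(Add(q, 25), -1)) = Mul(Mul(2, q), Pow(Add(25, q), -1)) = Mul(2, q, Pow(Add(25, q), -1)))
Pow(Function('a')(Add(61, Mul(-1, Pow(Add(1, 2), 2)))), -1) = Pow(Mul(2, Add(61, Mul(-1, Pow(Add(1, 2), 2))), Pow(Add(25, Add(61, Mul(-1, Pow(Add(1, 2), 2)))), -1)), -1) = Pow(Mul(2, Add(61, Mul(-1, Pow(3, 2))), Pow(Add(25, Add(61, Mul(-1, Pow(3, 2)))), -1)), -1) = Pow(Mul(2, Add(61, Mul(-1, 9)), Pow(Add(25, Add(61, Mul(-1, 9))), -1)), -1) = Pow(Mul(2, Add(61, -9), Pow(Add(25, Add(61, -9)), -1)), -1) = Pow(Mul(2, 52, Pow(Add(25, 52), -1)), -1) = Pow(Mul(2, 52, Pow(77, -1)), -1) = Pow(Mul(2, 52, Rational(1, 77)), -1) = Pow(Rational(104, 77), -1) = Rational(77, 104)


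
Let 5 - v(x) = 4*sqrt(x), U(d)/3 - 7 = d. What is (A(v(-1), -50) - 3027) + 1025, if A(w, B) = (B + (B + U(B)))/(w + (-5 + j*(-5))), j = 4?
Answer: -207063/104 - 229*I/104 ≈ -1991.0 - 2.2019*I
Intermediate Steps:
U(d) = 21 + 3*d
v(x) = 5 - 4*sqrt(x)
A(w, B) = (21 + 5*B)/(-25 + w) (A(w, B) = (B + (B + (21 + 3*B)))/(w + (-5 + 4*(-5))) = (B + (21 + 4*B))/(w + (-5 - 20)) = (21 + 5*B)/(w - 25) = (21 + 5*B)/(-25 + w))
(A(v(-1), -50) - 3027) + 1025 = ((21 + 5*(-50))/(-25 + (5 - 4*I)) - 3027) + 1025 = ((21 - 250)/(-25 + (5 - 4*I)) - 3027) + 1025 = (-229/(-20 - 4*I) - 3027) + 1025 = (((-20 + 4*I)/416)*(-229) - 3027) + 1025 = (-229*(-20 + 4*I)/416 - 3027) + 1025 = (-3027 - 229*(-20 + 4*I)/416) + 1025 = -2002 - 229*(-20 + 4*I)/416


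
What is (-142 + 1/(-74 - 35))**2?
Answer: 239599441/11881 ≈ 20167.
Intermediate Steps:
(-142 + 1/(-74 - 35))**2 = (-142 + 1/(-109))**2 = (-142 - 1/109)**2 = (-15479/109)**2 = 239599441/11881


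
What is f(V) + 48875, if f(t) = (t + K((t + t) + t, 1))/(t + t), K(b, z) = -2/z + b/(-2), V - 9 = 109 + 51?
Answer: 33039327/676 ≈ 48875.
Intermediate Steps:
V = 169 (V = 9 + (109 + 51) = 9 + 160 = 169)
K(b, z) = -2/z - b/2 (K(b, z) = -2/z + b*(-½) = -2/z - b/2)
f(t) = (-2 - t/2)/(2*t) (f(t) = (t + (-2/1 - ((t + t) + t)/2))/(t + t) = (t + (-2*1 - (2*t + t)/2))/((2*t)) = (t + (-2 - 3*t/2))*(1/(2*t)) = (-2 - t/2)*(1/(2*t)) = (-2 - t/2)/(2*t))
f(V) + 48875 = (¼)*(-4 - 1*169)/169 + 48875 = (¼)*(1/169)*(-4 - 169) + 48875 = (¼)*(1/169)*(-173) + 48875 = -173/676 + 48875 = 33039327/676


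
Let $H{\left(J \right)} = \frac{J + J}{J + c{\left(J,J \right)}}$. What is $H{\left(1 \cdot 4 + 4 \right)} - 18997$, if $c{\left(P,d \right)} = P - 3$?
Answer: $- \frac{246945}{13} \approx -18996.0$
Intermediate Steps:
$c{\left(P,d \right)} = -3 + P$
$H{\left(J \right)} = \frac{2 J}{-3 + 2 J}$ ($H{\left(J \right)} = \frac{J + J}{J + \left(-3 + J\right)} = \frac{2 J}{-3 + 2 J}$)
$H{\left(1 \cdot 4 + 4 \right)} - 18997 = \frac{2 \left(1 \cdot 4 + 4\right)}{-3 + 2 \left(1 \cdot 4 + 4\right)} - 18997 = \frac{2 \left(4 + 4\right)}{-3 + 2 \left(4 + 4\right)} - 18997 = 2 \cdot 8 \frac{1}{-3 + 2 \cdot 8} - 18997 = 2 \cdot 8 \frac{1}{-3 + 16} - 18997 = 2 \cdot 8 \cdot \frac{1}{13} - 18997 = \frac{16}{13} - 18997 = - \frac{246945}{13}$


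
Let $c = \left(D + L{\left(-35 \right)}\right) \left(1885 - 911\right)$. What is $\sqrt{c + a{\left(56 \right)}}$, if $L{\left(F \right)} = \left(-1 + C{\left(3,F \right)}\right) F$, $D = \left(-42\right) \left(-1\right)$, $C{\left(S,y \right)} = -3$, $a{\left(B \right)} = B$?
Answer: $2 \sqrt{44331} \approx 421.1$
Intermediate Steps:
$D = 42$
$L{\left(F \right)} = - 4 F$ ($L{\left(F \right)} = \left(-1 - 3\right) F = - 4 F$)
$c = 177268$ ($c = \left(42 - -140\right) \left(1885 - 911\right) = \left(42 + 140\right) 974 = 182 \cdot 974 = 177268$)
$\sqrt{c + a{\left(56 \right)}} = \sqrt{177268 + 56} = \sqrt{177324} = 2 \sqrt{44331}$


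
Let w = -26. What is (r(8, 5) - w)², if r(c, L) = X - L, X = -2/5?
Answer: 10609/25 ≈ 424.36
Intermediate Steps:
X = -⅖ (X = -2*⅕ = -⅖ ≈ -0.40000)
r(c, L) = -⅖ - L
(r(8, 5) - w)² = ((-⅖ - 1*5) - 1*(-26))² = ((-⅖ - 5) + 26)² = (-27/5 + 26)² = (103/5)² = 10609/25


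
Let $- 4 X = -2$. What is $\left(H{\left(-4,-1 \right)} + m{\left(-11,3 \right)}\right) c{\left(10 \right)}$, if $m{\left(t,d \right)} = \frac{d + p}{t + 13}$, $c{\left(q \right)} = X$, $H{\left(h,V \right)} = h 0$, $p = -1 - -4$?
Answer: $\frac{3}{2} \approx 1.5$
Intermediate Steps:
$X = \frac{1}{2}$ ($X = \left(- \frac{1}{4}\right) \left(-2\right) = \frac{1}{2} \approx 0.5$)
$p = 3$ ($p = -1 + 4 = 3$)
$H{\left(h,V \right)} = 0$
$c{\left(q \right)} = \frac{1}{2}$
$m{\left(t,d \right)} = \frac{3 + d}{13 + t}$ ($m{\left(t,d \right)} = \frac{d + 3}{t + 13} = \frac{3 + d}{13 + t}$)
$\left(H{\left(-4,-1 \right)} + m{\left(-11,3 \right)}\right) c{\left(10 \right)} = \left(0 + \frac{3 + 3}{13 - 11}\right) \frac{1}{2} = \left(0 + \frac{1}{2} \cdot 6\right) \frac{1}{2} = \left(0 + 3\right) \frac{1}{2} = 3 \cdot \frac{1}{2} = \frac{3}{2}$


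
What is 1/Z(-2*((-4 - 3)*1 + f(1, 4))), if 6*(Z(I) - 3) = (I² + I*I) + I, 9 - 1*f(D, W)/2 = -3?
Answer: 3/1148 ≈ 0.0026132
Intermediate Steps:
f(D, W) = 24 (f(D, W) = 18 - 2*(-3) = 18 + 6 = 24)
Z(I) = 3 + I²/3 + I/6 (Z(I) = 3 + ((I² + I*I) + I)/6 = 3 + ((I² + I²) + I)/6 = 3 + (2*I² + I)/6 = 3 + (I + 2*I²)/6 = 3 + (I²/3 + I/6) = 3 + I²/3 + I/6)
1/Z(-2*((-4 - 3)*1 + f(1, 4))) = 1/(3 + (-2*((-4 - 3)*1 + 24))²/3 + (-2*((-4 - 3)*1 + 24))/6) = 1/(3 + (-2*(-7*1 + 24))²/3 + (-2*(-7*1 + 24))/6) = 1/(3 + (-2*(-7 + 24))²/3 + (-2*(-7 + 24))/6) = 1/(3 + (-2*17)²/3 + (-2*17)/6) = 1/(3 + (⅓)*(-34)² + (⅙)*(-34)) = 1/(3 + (⅓)*1156 - 17/3) = 1/(3 + 1156/3 - 17/3) = 1/(1148/3) = 3/1148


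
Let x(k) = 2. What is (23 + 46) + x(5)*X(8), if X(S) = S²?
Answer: 197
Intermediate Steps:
(23 + 46) + x(5)*X(8) = (23 + 46) + 2*8² = 69 + 2*64 = 69 + 128 = 197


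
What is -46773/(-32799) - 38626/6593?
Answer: -319506595/72081269 ≈ -4.4326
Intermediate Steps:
-46773/(-32799) - 38626/6593 = -46773*(-1/32799) - 38626*1/6593 = 15591/10933 - 38626/6593 = -319506595/72081269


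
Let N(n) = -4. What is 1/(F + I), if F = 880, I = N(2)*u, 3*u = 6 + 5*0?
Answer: 1/872 ≈ 0.0011468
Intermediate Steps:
u = 2 (u = (6 + 5*0)/3 = (6 + 0)/3 = (1/3)*6 = 2)
I = -8 (I = -4*2 = -8)
1/(F + I) = 1/(880 - 8) = 1/872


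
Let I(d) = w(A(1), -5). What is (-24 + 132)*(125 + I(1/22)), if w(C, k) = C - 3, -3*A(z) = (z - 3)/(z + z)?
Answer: 13212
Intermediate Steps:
A(z) = -(-3 + z)/(6*z) (A(z) = -(z - 3)/(3*(z + z)) = -(-3 + z)/(3*(2*z)) = -(-3 + z)*1/(2*z)/3 = -(-3 + z)/(6*z))
w(C, k) = -3 + C
I(d) = -8/3 (I(d) = -3 + (1/6)*(3 - 1*1)/1 = -3 + (1/6)*1*(3 - 1) = -3 + (1/6)*1*2 = -3 + 1/3 = -8/3)
(-24 + 132)*(125 + I(1/22)) = (-24 + 132)*(125 - 8/3) = 108*(367/3) = 13212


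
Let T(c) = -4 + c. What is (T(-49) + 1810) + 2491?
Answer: 4248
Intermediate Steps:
(T(-49) + 1810) + 2491 = ((-4 - 49) + 1810) + 2491 = (-53 + 1810) + 2491 = 1757 + 2491 = 4248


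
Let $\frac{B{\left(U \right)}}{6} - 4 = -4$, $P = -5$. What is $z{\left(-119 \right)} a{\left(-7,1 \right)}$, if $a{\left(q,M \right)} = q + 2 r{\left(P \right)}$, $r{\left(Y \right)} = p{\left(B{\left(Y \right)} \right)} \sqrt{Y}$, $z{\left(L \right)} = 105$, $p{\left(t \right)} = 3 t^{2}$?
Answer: $-735$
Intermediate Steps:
$B{\left(U \right)} = 0$ ($B{\left(U \right)} = 24 + 6 \left(-4\right) = 24 - 24 = 0$)
$r{\left(Y \right)} = 0$ ($r{\left(Y \right)} = 3 \cdot 0^{2} \sqrt{Y} = 3 \cdot 0 \sqrt{Y} = 0 \sqrt{Y} = 0$)
$a{\left(q,M \right)} = q$ ($a{\left(q,M \right)} = q + 2 \cdot 0 = q + 0 = q$)
$z{\left(-119 \right)} a{\left(-7,1 \right)} = 105 \left(-7\right) = -735$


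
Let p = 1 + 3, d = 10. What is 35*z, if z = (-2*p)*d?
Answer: -2800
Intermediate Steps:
p = 4
z = -80 (z = -2*4*10 = -8*10 = -80)
35*z = 35*(-80) = -2800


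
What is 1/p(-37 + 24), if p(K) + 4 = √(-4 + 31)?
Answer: 4/11 + 3*√3/11 ≈ 0.83601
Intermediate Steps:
p(K) = -4 + 3*√3 (p(K) = -4 + √(-4 + 31) = -4 + √27 = -4 + 3*√3)
1/p(-37 + 24) = 1/(-4 + 3*√3)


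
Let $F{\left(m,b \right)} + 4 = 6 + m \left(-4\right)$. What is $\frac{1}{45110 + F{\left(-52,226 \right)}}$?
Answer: $\frac{1}{45320} \approx 2.2065 \cdot 10^{-5}$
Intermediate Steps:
$F{\left(m,b \right)} = 2 - 4 m$ ($F{\left(m,b \right)} = -4 + \left(6 + m \left(-4\right)\right) = -4 - \left(-6 + 4 m\right) = 2 - 4 m$)
$\frac{1}{45110 + F{\left(-52,226 \right)}} = \frac{1}{45110 + \left(2 - -208\right)} = \frac{1}{45110 + \left(2 + 208\right)} = \frac{1}{45110 + 210} = \frac{1}{45320}$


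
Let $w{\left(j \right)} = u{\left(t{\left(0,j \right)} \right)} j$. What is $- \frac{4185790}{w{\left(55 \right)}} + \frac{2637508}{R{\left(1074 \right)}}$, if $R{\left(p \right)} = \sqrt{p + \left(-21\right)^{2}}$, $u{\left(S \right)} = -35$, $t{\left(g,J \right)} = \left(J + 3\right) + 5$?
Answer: $\frac{119594}{55} + \frac{2637508 \sqrt{1515}}{1515} \approx 69937.0$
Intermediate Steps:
$t{\left(g,J \right)} = 8 + J$ ($t{\left(g,J \right)} = \left(3 + J\right) + 5 = 8 + J$)
$R{\left(p \right)} = \sqrt{441 + p}$ ($R{\left(p \right)} = \sqrt{p + 441} = \sqrt{441 + p}$)
$w{\left(j \right)} = - 35 j$
$- \frac{4185790}{w{\left(55 \right)}} + \frac{2637508}{R{\left(1074 \right)}} = - \frac{4185790}{\left(-35\right) 55} + \frac{2637508}{\sqrt{441 + 1074}} = - \frac{4185790}{-1925} + \frac{2637508}{\sqrt{1515}} = \left(-4185790\right) \left(- \frac{1}{1925}\right) + 2637508 \frac{\sqrt{1515}}{1515} = \frac{119594}{55} + \frac{2637508 \sqrt{1515}}{1515}$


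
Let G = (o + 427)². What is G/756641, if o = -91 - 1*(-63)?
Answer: 159201/756641 ≈ 0.21040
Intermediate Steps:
o = -28 (o = -91 + 63 = -28)
G = 159201 (G = (-28 + 427)² = 399² = 159201)
G/756641 = 159201/756641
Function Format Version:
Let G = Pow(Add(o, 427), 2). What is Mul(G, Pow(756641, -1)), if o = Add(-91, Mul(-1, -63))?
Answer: Rational(159201, 756641) ≈ 0.21040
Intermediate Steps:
o = -28 (o = Add(-91, 63) = -28)
G = 159201 (G = Pow(Add(-28, 427), 2) = Pow(399, 2) = 159201)
Mul(G, Pow(756641, -1)) = Mul(159201, Pow(756641, -1)) = Mul(159201, Rational(1, 756641)) = Rational(159201, 756641)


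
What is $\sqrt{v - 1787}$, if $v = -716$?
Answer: $i \sqrt{2503} \approx 50.03 i$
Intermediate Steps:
$\sqrt{v - 1787} = \sqrt{-716 - 1787} = \sqrt{-2503} = i \sqrt{2503}$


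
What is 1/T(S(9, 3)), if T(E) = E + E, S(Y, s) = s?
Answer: ⅙ ≈ 0.16667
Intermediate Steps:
T(E) = 2*E
1/T(S(9, 3)) = 1/(2*3) = 1/6 = ⅙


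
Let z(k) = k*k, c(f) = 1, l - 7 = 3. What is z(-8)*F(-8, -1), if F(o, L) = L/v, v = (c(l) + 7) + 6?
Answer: -32/7 ≈ -4.5714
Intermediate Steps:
l = 10 (l = 7 + 3 = 10)
v = 14 (v = (1 + 7) + 6 = 8 + 6 = 14)
F(o, L) = L/14
z(k) = k²
z(-8)*F(-8, -1) = (-8)²*((1/14)*(-1)) = 64*(-1/14) = -32/7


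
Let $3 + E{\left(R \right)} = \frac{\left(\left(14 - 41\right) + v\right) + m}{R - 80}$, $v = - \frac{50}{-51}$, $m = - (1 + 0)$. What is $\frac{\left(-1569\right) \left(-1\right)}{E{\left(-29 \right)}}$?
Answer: $- \frac{8722071}{15299} \approx -570.11$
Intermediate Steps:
$m = -1$ ($m = \left(-1\right) 1 = -1$)
$v = \frac{50}{51}$ ($v = \left(-50\right) \left(- \frac{1}{51}\right) = \frac{50}{51} \approx 0.98039$)
$E{\left(R \right)} = -3 - \frac{1378}{51 \left(-80 + R\right)}$ ($E{\left(R \right)} = -3 + \frac{\left(\left(14 - 41\right) + \frac{50}{51}\right) - 1}{R - 80} = -3 + \frac{\left(-27 + \frac{50}{51}\right) - 1}{-80 + R} = -3 + \frac{- \frac{1327}{51} - 1}{-80 + R} = -3 - \frac{1378}{51 \left(-80 + R\right)}$)
$\frac{\left(-1569\right) \left(-1\right)}{E{\left(-29 \right)}} = \frac{\left(-1569\right) \left(-1\right)}{\frac{1}{51} \frac{1}{-80 - 29} \left(10862 - -4437\right)} = \frac{1569}{\frac{1}{51} \frac{1}{-109} \left(10862 + 4437\right)} = \frac{1569}{\frac{1}{51} \left(- \frac{1}{109}\right) 15299} = \frac{1569}{- \frac{15299}{5559}} = 1569 \left(- \frac{5559}{15299}\right) = - \frac{8722071}{15299}$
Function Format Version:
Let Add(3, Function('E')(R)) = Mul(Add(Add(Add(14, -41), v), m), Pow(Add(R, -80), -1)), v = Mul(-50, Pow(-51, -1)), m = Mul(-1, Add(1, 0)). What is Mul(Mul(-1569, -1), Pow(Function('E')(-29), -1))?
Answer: Rational(-8722071, 15299) ≈ -570.11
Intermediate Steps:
m = -1 (m = Mul(-1, 1) = -1)
v = Rational(50, 51) (v = Mul(-50, Rational(-1, 51)) = Rational(50, 51) ≈ 0.98039)
Function('E')(R) = Add(-3, Mul(Rational(-1378, 51), Pow(Add(-80, R), -1))) (Function('E')(R) = Add(-3, Mul(Add(Add(Add(14, -41), Rational(50, 51)), -1), Pow(Add(R, -80), -1))) = Add(-3, Mul(Add(Add(-27, Rational(50, 51)), -1), Pow(Add(-80, R), -1))) = Add(-3, Mul(Add(Rational(-1327, 51), -1), Pow(Add(-80, R), -1))) = Add(-3, Mul(Rational(-1378, 51), Pow(Add(-80, R), -1))))
Mul(Mul(-1569, -1), Pow(Function('E')(-29), -1)) = Mul(Mul(-1569, -1), Pow(Mul(Rational(1, 51), Pow(Add(-80, -29), -1), Add(10862, Mul(-153, -29))), -1)) = Mul(1569, Pow(Mul(Rational(1, 51), Pow(-109, -1), Add(10862, 4437)), -1)) = Mul(1569, Pow(Mul(Rational(1, 51), Rational(-1, 109), 15299), -1)) = Mul(1569, Pow(Rational(-15299, 5559), -1)) = Mul(1569, Rational(-5559, 15299)) = Rational(-8722071, 15299)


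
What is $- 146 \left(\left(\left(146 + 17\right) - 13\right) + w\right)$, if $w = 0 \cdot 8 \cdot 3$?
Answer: $-21900$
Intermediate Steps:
$w = 0$ ($w = 0 \cdot 3 = 0$)
$- 146 \left(\left(\left(146 + 17\right) - 13\right) + w\right) = - 146 \left(\left(\left(146 + 17\right) - 13\right) + 0\right) = - 146 \left(\left(163 - 13\right) + 0\right) = - 146 \left(150 + 0\right) = \left(-146\right) 150 = -21900$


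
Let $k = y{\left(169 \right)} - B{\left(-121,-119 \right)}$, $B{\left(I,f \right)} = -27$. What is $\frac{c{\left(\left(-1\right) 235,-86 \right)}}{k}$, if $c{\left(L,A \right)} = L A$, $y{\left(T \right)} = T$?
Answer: $\frac{10105}{98} \approx 103.11$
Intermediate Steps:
$k = 196$ ($k = 169 - -27 = 169 + 27 = 196$)
$c{\left(L,A \right)} = A L$
$\frac{c{\left(\left(-1\right) 235,-86 \right)}}{k} = \frac{\left(-86\right) \left(\left(-1\right) 235\right)}{196} = \left(-86\right) \left(-235\right) \frac{1}{196} = 20210 \cdot \frac{1}{196} = \frac{10105}{98}$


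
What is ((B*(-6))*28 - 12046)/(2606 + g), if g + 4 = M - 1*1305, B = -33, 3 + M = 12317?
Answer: -6502/13611 ≈ -0.47770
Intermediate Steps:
M = 12314 (M = -3 + 12317 = 12314)
g = 11005 (g = -4 + (12314 - 1*1305) = -4 + (12314 - 1305) = -4 + 11009 = 11005)
((B*(-6))*28 - 12046)/(2606 + g) = (-33*(-6)*28 - 12046)/(2606 + 11005) = (198*28 - 12046)/13611 = (5544 - 12046)*(1/13611) = -6502*1/13611 = -6502/13611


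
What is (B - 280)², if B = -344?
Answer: 389376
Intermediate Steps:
(B - 280)² = (-344 - 280)² = (-624)² = 389376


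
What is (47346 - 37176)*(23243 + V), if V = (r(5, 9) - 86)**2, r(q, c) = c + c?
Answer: 283407390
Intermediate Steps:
r(q, c) = 2*c
V = 4624 (V = (2*9 - 86)**2 = (18 - 86)**2 = (-68)**2 = 4624)
(47346 - 37176)*(23243 + V) = (47346 - 37176)*(23243 + 4624) = 10170*27867 = 283407390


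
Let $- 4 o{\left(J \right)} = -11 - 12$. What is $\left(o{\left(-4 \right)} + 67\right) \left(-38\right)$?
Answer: $- \frac{5529}{2} \approx -2764.5$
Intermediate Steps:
$o{\left(J \right)} = \frac{23}{4}$ ($o{\left(J \right)} = - \frac{-11 - 12}{4} = \left(- \frac{1}{4}\right) \left(-23\right) = \frac{23}{4}$)
$\left(o{\left(-4 \right)} + 67\right) \left(-38\right) = \left(\frac{23}{4} + 67\right) \left(-38\right) = \frac{291}{4} \left(-38\right) = - \frac{5529}{2}$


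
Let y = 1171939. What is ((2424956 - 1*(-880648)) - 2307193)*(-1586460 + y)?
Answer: -413862326131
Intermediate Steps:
((2424956 - 1*(-880648)) - 2307193)*(-1586460 + y) = ((2424956 - 1*(-880648)) - 2307193)*(-1586460 + 1171939) = ((2424956 + 880648) - 2307193)*(-414521) = (3305604 - 2307193)*(-414521) = 998411*(-414521) = -413862326131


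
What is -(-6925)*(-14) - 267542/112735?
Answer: -10929925792/112735 ≈ -96952.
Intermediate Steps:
-(-6925)*(-14) - 267542/112735 = -1*96950 - 267542/112735 = -96950 - 1*267542/112735 = -96950 - 267542/112735 = -10929925792/112735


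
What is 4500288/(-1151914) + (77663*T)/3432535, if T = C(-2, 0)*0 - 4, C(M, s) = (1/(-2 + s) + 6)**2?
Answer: -7902620229004/1976992560995 ≈ -3.9973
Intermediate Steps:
C(M, s) = (6 + 1/(-2 + s))**2
T = -4 (T = ((-11 + 6*0)**2/(-2 + 0)**2)*0 - 4 = ((-11 + 0)**2/(-2)**2)*0 - 4 = ((-11)**2*(1/4))*0 - 4 = (121*(1/4))*0 - 4 = (121/4)*0 - 4 = 0 - 4 = -4)
4500288/(-1151914) + (77663*T)/3432535 = 4500288/(-1151914) + (77663*(-4))/3432535 = 4500288*(-1/1151914) - 310652*1/3432535 = -2250144/575957 - 310652/3432535 = -7902620229004/1976992560995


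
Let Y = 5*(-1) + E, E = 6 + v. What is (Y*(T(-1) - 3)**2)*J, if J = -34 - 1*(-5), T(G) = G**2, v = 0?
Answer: -116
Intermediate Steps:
E = 6 (E = 6 + 0 = 6)
J = -29 (J = -34 + 5 = -29)
Y = 1 (Y = 5*(-1) + 6 = -5 + 6 = 1)
(Y*(T(-1) - 3)**2)*J = (1*((-1)**2 - 3)**2)*(-29) = (1*(1 - 3)**2)*(-29) = (1*(-2)**2)*(-29) = (1*4)*(-29) = 4*(-29) = -116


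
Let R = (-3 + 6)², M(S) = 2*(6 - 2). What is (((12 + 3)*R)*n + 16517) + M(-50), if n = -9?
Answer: 15310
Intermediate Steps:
M(S) = 8 (M(S) = 2*4 = 8)
R = 9 (R = 3² = 9)
(((12 + 3)*R)*n + 16517) + M(-50) = (((12 + 3)*9)*(-9) + 16517) + 8 = ((15*9)*(-9) + 16517) + 8 = (135*(-9) + 16517) + 8 = (-1215 + 16517) + 8 = 15302 + 8 = 15310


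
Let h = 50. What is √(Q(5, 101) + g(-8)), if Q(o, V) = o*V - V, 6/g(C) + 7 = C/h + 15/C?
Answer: 2*√329248049/1807 ≈ 20.083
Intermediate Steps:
g(C) = 6/(-7 + 15/C + C/50) (g(C) = 6/(-7 + (C/50 + 15/C)) = 6/(-7 + (15/C + C/50)) = 6/(-7 + 15/C + C/50))
Q(o, V) = -V + V*o (Q(o, V) = V*o - V = -V + V*o)
√(Q(5, 101) + g(-8)) = √(101*(-1 + 5) + 300*(-8)/(750 + (-8)² - 350*(-8))) = √(101*4 + 300*(-8)/(750 + 64 + 2800)) = √(404 + 300*(-8)/3614) = √(404 + 300*(-8)*(1/3614)) = √(404 - 1200/1807) = √(728828/1807) = 2*√329248049/1807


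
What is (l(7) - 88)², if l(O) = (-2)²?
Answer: 7056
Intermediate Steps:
l(O) = 4
(l(7) - 88)² = (4 - 88)² = (-84)² = 7056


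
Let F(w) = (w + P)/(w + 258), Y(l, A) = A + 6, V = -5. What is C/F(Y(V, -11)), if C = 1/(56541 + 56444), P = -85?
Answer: -253/10168650 ≈ -2.4880e-5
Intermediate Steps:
Y(l, A) = 6 + A
F(w) = (-85 + w)/(258 + w) (F(w) = (w - 85)/(w + 258) = (-85 + w)/(258 + w))
C = 1/112985 ≈ 8.8507e-6
C/F(Y(V, -11)) = 1/(112985*(((-85 + (6 - 11))/(258 + (6 - 11))))) = 1/(112985*(((-85 - 5)/(258 - 5)))) = 1/(112985*((-90/253))) = 1/(112985*(((1/253)*(-90)))) = 1/(112985*(-90/253)) = (1/112985)*(-253/90) = -253/10168650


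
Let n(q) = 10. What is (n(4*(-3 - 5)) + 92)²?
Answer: 10404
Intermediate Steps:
(n(4*(-3 - 5)) + 92)² = (10 + 92)² = 102² = 10404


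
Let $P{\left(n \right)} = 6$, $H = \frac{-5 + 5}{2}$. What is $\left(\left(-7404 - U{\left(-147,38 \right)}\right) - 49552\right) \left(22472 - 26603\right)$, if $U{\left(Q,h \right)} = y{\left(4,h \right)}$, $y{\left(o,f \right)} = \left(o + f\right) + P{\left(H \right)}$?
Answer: $235483524$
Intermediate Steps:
$H = 0$ ($H = 0 \cdot \frac{1}{2} = 0$)
$y{\left(o,f \right)} = 6 + f + o$ ($y{\left(o,f \right)} = \left(o + f\right) + 6 = \left(f + o\right) + 6 = 6 + f + o$)
$U{\left(Q,h \right)} = 10 + h$ ($U{\left(Q,h \right)} = 6 + h + 4 = 10 + h$)
$\left(\left(-7404 - U{\left(-147,38 \right)}\right) - 49552\right) \left(22472 - 26603\right) = \left(\left(-7404 - \left(10 + 38\right)\right) - 49552\right) \left(22472 - 26603\right) = \left(\left(-7404 - 48\right) - 49552\right) \left(-4131\right) = \left(-7452 - 49552\right) \left(-4131\right) = \left(-57004\right) \left(-4131\right) = 235483524$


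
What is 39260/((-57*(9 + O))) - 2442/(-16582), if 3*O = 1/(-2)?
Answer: -649779773/8349037 ≈ -77.827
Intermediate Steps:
O = -⅙ (O = (⅓)/(-2) = (⅓)*(-½) = -⅙ ≈ -0.16667)
39260/((-57*(9 + O))) - 2442/(-16582) = 39260/((-57*(9 - ⅙))) - 2442/(-16582) = 39260/((-57*53/6)) - 2442*(-1/16582) = 39260/(-1007/2) + 1221/8291 = 39260*(-2/1007) + 1221/8291 = -78520/1007 + 1221/8291 = -649779773/8349037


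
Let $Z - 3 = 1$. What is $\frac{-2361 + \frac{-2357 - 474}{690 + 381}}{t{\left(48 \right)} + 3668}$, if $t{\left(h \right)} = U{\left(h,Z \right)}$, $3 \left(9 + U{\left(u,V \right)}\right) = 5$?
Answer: $- \frac{1265731}{1960287} \approx -0.64569$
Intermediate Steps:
$Z = 4$ ($Z = 3 + 1 = 4$)
$U{\left(u,V \right)} = - \frac{22}{3}$ ($U{\left(u,V \right)} = -9 + \frac{1}{3} \cdot 5 = -9 + \frac{5}{3} = - \frac{22}{3}$)
$t{\left(h \right)} = - \frac{22}{3}$
$\frac{-2361 + \frac{-2357 - 474}{690 + 381}}{t{\left(48 \right)} + 3668} = \frac{-2361 + \frac{-2357 - 474}{690 + 381}}{- \frac{22}{3} + 3668} = \frac{-2361 - \frac{2831}{1071}}{\frac{10982}{3}} = \left(-2361 - \frac{2831}{1071}\right) \frac{3}{10982} = \left(- \frac{2531462}{1071}\right) \frac{3}{10982} = - \frac{1265731}{1960287}$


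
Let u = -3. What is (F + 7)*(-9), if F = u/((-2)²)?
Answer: -225/4 ≈ -56.250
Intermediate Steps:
F = -¾ (F = -3/((-2)²) = -3/4 = -3*¼ = -¾ ≈ -0.75000)
(F + 7)*(-9) = (-¾ + 7)*(-9) = (25/4)*(-9) = -225/4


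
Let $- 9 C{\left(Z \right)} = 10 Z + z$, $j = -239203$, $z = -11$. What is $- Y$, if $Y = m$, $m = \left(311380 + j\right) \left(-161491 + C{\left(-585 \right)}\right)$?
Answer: $\frac{34826797922}{3} \approx 1.1609 \cdot 10^{10}$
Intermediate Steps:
$C{\left(Z \right)} = \frac{11}{9} - \frac{10 Z}{9}$ ($C{\left(Z \right)} = - \frac{10 Z - 11}{9} = - \frac{-11 + 10 Z}{9} = \frac{11}{9} - \frac{10 Z}{9}$)
$m = - \frac{34826797922}{3}$ ($m = \left(311380 - 239203\right) \left(-161491 + \left(\frac{11}{9} - -650\right)\right) = 72177 \left(-161491 + \left(\frac{11}{9} + 650\right)\right) = 72177 \left(-161491 + \frac{5861}{9}\right) = 72177 \left(- \frac{1447558}{9}\right) = - \frac{34826797922}{3} \approx -1.1609 \cdot 10^{10}$)
$Y = - \frac{34826797922}{3} \approx -1.1609 \cdot 10^{10}$
$- Y = \left(-1\right) \left(- \frac{34826797922}{3}\right) = \frac{34826797922}{3}$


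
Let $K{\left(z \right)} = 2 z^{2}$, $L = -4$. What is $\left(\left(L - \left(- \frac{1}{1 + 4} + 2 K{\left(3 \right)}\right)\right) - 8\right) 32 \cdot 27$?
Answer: $- \frac{206496}{5} \approx -41299.0$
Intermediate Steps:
$\left(\left(L - \left(- \frac{1}{1 + 4} + 2 K{\left(3 \right)}\right)\right) - 8\right) 32 \cdot 27 = \left(\left(-4 - \left(- \frac{1}{1 + 4} + 2 \cdot 2 \cdot 3^{2}\right)\right) - 8\right) 32 \cdot 27 = \left(\left(-4 + \left(- 2 \cdot 2 \cdot 9 + \frac{1}{5}\right)\right) - 8\right) 32 \cdot 27 = \left(\left(-4 + \left(\left(-2\right) 18 + \frac{1}{5}\right)\right) - 8\right) 32 \cdot 27 = \left(\left(-4 + \left(-36 + \frac{1}{5}\right)\right) - 8\right) 32 \cdot 27 = \left(\left(-4 - \frac{179}{5}\right) - 8\right) 32 \cdot 27 = \left(- \frac{199}{5} - 8\right) 32 \cdot 27 = \left(- \frac{239}{5}\right) 32 \cdot 27 = \left(- \frac{7648}{5}\right) 27 = - \frac{206496}{5}$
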